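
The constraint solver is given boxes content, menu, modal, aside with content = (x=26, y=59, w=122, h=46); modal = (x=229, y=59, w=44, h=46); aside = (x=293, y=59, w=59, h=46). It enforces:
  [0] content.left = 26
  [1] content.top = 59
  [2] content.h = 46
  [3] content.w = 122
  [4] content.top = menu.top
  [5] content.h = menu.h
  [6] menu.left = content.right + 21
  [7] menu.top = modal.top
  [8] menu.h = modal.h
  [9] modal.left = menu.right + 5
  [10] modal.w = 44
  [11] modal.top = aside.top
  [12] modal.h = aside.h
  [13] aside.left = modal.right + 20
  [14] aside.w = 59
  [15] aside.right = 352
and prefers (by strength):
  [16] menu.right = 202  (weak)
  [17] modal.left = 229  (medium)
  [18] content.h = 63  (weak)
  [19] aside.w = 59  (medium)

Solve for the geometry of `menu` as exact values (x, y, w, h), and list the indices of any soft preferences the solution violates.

1. menu.y = 59  [content.top = menu.top]
2. menu.h = 46  [content.h = menu.h]
3. menu.x = 169  [menu.left = content.right + 21]
4. menu.w = 55  [modal.left = menu.right + 5]

menu = (x=169, y=59, w=55, h=46)
violated soft preferences: 16, 18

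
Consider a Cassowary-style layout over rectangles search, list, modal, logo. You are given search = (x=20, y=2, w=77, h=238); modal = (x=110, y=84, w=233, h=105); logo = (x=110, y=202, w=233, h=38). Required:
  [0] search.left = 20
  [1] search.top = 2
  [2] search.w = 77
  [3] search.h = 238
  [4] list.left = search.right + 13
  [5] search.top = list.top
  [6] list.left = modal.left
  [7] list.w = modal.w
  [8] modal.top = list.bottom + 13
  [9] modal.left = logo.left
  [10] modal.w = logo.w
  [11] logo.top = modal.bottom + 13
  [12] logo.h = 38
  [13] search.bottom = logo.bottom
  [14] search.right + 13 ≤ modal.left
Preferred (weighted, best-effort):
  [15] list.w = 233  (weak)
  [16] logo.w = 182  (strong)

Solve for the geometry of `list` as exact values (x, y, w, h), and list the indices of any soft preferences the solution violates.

list = (x=110, y=2, w=233, h=69)
violated soft preferences: 16

1. list.x = 110  [list.left = search.right + 13]
2. list.y = 2  [search.top = list.top]
3. list.w = 233  [list.w = modal.w]
4. list.h = 69  [modal.top = list.bottom + 13]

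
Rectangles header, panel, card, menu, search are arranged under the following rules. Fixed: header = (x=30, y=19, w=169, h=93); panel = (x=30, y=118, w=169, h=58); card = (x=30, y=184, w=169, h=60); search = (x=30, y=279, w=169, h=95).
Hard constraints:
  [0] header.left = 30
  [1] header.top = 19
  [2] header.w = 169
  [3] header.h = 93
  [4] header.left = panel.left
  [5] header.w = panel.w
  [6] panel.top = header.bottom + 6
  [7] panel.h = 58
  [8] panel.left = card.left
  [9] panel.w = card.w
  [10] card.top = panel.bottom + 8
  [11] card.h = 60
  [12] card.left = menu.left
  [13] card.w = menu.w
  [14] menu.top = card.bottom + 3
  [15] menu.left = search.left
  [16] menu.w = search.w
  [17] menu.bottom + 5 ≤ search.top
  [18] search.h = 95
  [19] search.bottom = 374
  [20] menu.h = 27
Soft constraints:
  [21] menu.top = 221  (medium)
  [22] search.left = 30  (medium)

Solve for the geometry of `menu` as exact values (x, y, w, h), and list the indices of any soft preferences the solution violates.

1. menu.x = 30  [card.left = menu.left]
2. menu.w = 169  [card.w = menu.w]
3. menu.y = 247  [menu.top = card.bottom + 3]
4. menu.h = 27  [menu.h = 27]

menu = (x=30, y=247, w=169, h=27)
violated soft preferences: 21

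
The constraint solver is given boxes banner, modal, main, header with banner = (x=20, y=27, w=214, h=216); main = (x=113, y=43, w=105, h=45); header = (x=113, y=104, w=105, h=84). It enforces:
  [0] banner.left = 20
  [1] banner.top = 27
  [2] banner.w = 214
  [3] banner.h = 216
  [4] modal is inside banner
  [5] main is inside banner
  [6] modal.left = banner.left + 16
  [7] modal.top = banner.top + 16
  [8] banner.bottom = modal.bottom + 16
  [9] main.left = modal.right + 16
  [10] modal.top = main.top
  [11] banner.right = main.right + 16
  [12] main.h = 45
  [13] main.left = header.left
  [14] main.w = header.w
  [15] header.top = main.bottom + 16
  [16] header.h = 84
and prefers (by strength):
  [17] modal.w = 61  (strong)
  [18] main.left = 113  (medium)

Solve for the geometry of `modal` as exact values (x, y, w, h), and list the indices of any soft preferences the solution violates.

1. modal.x = 36  [modal.left = banner.left + 16]
2. modal.y = 43  [modal.top = banner.top + 16]
3. modal.h = 184  [banner.bottom = modal.bottom + 16]
4. modal.w = 61  [main.left = modal.right + 16]

modal = (x=36, y=43, w=61, h=184)
violated soft preferences: none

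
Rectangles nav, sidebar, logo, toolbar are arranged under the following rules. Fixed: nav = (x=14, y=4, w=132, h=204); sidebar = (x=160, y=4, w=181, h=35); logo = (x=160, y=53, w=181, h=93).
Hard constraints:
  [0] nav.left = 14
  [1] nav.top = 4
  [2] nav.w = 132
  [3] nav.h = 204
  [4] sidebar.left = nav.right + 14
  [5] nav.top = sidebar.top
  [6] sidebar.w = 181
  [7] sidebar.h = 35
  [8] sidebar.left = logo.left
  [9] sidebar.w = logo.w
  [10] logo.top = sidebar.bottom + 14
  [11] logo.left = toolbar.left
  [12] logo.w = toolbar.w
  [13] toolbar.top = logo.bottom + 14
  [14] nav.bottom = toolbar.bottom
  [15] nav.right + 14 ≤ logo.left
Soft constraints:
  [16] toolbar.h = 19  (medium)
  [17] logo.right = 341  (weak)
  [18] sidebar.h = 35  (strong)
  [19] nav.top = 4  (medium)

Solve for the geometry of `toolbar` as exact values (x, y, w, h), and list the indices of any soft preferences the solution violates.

1. toolbar.x = 160  [logo.left = toolbar.left]
2. toolbar.w = 181  [logo.w = toolbar.w]
3. toolbar.y = 160  [toolbar.top = logo.bottom + 14]
4. toolbar.h = 48  [nav.bottom = toolbar.bottom]

toolbar = (x=160, y=160, w=181, h=48)
violated soft preferences: 16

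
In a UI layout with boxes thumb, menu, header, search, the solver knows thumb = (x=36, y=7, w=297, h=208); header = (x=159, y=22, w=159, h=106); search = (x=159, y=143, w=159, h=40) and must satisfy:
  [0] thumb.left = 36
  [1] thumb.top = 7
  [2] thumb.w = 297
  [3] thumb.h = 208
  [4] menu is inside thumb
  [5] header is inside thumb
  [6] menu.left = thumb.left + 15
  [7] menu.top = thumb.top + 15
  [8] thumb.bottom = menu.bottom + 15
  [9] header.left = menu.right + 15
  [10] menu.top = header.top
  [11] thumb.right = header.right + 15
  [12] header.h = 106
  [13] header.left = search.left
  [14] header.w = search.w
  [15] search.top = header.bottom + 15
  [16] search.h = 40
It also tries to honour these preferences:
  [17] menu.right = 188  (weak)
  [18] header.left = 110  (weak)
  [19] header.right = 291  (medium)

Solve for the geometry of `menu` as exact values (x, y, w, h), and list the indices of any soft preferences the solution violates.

menu = (x=51, y=22, w=93, h=178)
violated soft preferences: 17, 18, 19

1. menu.x = 51  [menu.left = thumb.left + 15]
2. menu.y = 22  [menu.top = thumb.top + 15]
3. menu.h = 178  [thumb.bottom = menu.bottom + 15]
4. menu.w = 93  [header.left = menu.right + 15]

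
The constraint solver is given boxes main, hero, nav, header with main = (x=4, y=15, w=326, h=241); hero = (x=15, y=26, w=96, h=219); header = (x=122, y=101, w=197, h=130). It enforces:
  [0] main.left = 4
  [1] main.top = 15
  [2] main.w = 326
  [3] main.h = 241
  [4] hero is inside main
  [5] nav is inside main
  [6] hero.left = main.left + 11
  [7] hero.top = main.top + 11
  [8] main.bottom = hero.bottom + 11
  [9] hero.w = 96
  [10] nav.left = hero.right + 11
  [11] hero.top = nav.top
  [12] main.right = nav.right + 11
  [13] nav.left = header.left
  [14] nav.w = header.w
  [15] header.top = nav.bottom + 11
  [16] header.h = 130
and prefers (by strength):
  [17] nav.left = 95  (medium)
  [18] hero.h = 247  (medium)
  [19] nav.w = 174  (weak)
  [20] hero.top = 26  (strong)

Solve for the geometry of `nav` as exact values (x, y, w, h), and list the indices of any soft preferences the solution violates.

1. nav.x = 122  [nav.left = hero.right + 11]
2. nav.y = 26  [hero.top = nav.top]
3. nav.w = 197  [main.right = nav.right + 11]
4. nav.h = 64  [header.top = nav.bottom + 11]

nav = (x=122, y=26, w=197, h=64)
violated soft preferences: 17, 18, 19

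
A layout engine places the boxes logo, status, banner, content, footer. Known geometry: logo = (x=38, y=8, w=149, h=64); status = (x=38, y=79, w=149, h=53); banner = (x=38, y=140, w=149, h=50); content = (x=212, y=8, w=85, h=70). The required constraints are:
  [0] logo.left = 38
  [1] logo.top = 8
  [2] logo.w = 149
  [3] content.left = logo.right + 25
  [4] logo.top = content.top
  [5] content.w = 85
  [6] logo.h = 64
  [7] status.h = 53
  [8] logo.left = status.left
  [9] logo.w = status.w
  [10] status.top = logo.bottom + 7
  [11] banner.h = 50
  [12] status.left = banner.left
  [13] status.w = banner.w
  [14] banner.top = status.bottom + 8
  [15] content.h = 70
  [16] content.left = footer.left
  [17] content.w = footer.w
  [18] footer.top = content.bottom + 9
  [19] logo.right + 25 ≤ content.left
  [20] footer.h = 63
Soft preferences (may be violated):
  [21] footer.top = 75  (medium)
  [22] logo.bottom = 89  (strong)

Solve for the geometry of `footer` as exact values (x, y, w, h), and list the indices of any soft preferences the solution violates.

footer = (x=212, y=87, w=85, h=63)
violated soft preferences: 21, 22

1. footer.x = 212  [content.left = footer.left]
2. footer.w = 85  [content.w = footer.w]
3. footer.y = 87  [footer.top = content.bottom + 9]
4. footer.h = 63  [footer.h = 63]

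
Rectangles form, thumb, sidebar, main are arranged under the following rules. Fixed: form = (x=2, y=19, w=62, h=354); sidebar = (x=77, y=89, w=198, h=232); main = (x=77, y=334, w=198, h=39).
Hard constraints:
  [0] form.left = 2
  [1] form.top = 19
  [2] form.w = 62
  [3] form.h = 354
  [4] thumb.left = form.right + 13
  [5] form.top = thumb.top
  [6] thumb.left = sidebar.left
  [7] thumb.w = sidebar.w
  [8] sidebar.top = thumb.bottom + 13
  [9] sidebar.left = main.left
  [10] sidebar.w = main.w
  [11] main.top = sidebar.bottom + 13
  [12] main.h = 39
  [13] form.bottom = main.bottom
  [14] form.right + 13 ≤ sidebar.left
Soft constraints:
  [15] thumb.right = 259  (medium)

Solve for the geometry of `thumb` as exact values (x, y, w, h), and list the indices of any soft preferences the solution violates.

1. thumb.x = 77  [thumb.left = form.right + 13]
2. thumb.y = 19  [form.top = thumb.top]
3. thumb.w = 198  [thumb.w = sidebar.w]
4. thumb.h = 57  [sidebar.top = thumb.bottom + 13]

thumb = (x=77, y=19, w=198, h=57)
violated soft preferences: 15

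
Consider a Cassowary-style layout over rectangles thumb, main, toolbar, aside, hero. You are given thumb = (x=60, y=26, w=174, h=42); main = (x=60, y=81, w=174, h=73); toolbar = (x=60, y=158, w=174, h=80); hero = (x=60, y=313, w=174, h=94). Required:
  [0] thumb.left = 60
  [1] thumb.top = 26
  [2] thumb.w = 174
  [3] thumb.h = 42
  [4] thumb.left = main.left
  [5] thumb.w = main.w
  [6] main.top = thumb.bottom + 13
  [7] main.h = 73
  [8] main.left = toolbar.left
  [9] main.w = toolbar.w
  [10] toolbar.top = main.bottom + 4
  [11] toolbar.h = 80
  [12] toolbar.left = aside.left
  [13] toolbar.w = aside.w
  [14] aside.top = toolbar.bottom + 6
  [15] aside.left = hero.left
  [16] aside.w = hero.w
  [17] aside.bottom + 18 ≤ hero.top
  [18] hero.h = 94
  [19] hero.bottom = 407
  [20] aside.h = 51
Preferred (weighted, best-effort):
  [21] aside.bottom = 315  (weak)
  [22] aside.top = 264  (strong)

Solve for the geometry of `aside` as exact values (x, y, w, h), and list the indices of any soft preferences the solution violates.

aside = (x=60, y=244, w=174, h=51)
violated soft preferences: 21, 22

1. aside.x = 60  [toolbar.left = aside.left]
2. aside.w = 174  [toolbar.w = aside.w]
3. aside.y = 244  [aside.top = toolbar.bottom + 6]
4. aside.h = 51  [aside.h = 51]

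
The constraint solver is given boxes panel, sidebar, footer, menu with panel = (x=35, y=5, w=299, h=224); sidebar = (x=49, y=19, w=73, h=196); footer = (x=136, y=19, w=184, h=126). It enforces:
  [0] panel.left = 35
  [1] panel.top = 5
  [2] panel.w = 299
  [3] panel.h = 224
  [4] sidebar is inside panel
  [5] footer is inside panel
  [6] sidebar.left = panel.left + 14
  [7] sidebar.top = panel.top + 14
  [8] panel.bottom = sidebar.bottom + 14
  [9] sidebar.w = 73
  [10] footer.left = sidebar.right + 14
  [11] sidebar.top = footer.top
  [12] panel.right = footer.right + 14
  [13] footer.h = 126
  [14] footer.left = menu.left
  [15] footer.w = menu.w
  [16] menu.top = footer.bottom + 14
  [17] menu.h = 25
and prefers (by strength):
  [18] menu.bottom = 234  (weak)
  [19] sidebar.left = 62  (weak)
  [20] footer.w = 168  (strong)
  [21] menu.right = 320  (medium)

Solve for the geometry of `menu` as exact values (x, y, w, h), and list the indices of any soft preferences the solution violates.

1. menu.x = 136  [footer.left = menu.left]
2. menu.w = 184  [footer.w = menu.w]
3. menu.y = 159  [menu.top = footer.bottom + 14]
4. menu.h = 25  [menu.h = 25]

menu = (x=136, y=159, w=184, h=25)
violated soft preferences: 18, 19, 20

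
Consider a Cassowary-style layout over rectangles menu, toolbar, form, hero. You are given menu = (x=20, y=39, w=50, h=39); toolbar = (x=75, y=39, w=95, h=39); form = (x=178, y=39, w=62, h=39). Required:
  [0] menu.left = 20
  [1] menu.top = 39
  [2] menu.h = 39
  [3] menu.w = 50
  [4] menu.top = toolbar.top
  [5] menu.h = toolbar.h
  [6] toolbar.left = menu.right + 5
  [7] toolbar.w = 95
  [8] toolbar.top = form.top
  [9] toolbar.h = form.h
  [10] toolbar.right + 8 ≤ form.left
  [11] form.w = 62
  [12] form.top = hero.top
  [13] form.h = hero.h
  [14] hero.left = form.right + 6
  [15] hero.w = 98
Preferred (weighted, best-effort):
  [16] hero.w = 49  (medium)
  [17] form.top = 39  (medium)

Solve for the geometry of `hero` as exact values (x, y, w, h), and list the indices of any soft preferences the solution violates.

hero = (x=246, y=39, w=98, h=39)
violated soft preferences: 16

1. hero.y = 39  [form.top = hero.top]
2. hero.h = 39  [form.h = hero.h]
3. hero.x = 246  [hero.left = form.right + 6]
4. hero.w = 98  [hero.w = 98]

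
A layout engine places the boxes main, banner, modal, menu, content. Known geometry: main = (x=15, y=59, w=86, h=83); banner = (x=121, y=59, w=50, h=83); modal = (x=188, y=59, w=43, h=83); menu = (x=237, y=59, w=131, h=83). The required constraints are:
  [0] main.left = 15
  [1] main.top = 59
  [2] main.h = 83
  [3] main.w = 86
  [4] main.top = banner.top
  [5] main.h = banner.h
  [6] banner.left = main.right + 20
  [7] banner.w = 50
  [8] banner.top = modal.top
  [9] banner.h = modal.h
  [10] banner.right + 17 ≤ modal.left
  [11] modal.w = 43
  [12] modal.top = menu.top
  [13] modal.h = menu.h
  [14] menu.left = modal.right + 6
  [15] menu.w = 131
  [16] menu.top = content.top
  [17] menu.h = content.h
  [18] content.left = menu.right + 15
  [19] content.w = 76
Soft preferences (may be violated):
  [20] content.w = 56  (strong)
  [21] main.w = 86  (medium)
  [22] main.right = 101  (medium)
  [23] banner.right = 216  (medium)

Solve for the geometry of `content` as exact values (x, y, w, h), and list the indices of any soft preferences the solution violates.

content = (x=383, y=59, w=76, h=83)
violated soft preferences: 20, 23

1. content.y = 59  [menu.top = content.top]
2. content.h = 83  [menu.h = content.h]
3. content.x = 383  [content.left = menu.right + 15]
4. content.w = 76  [content.w = 76]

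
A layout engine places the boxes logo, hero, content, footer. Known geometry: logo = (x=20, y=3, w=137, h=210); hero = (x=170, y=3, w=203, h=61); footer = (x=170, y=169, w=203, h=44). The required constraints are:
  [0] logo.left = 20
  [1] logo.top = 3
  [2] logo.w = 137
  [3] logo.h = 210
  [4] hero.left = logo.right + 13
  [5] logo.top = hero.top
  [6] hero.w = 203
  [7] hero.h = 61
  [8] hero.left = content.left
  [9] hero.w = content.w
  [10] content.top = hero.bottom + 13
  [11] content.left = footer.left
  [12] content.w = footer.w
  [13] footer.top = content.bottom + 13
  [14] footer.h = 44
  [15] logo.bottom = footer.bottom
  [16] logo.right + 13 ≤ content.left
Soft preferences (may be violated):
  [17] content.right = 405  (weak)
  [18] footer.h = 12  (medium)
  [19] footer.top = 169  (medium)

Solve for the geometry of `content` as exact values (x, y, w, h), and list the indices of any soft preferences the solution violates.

1. content.x = 170  [hero.left = content.left]
2. content.w = 203  [hero.w = content.w]
3. content.y = 77  [content.top = hero.bottom + 13]
4. content.h = 79  [footer.top = content.bottom + 13]

content = (x=170, y=77, w=203, h=79)
violated soft preferences: 17, 18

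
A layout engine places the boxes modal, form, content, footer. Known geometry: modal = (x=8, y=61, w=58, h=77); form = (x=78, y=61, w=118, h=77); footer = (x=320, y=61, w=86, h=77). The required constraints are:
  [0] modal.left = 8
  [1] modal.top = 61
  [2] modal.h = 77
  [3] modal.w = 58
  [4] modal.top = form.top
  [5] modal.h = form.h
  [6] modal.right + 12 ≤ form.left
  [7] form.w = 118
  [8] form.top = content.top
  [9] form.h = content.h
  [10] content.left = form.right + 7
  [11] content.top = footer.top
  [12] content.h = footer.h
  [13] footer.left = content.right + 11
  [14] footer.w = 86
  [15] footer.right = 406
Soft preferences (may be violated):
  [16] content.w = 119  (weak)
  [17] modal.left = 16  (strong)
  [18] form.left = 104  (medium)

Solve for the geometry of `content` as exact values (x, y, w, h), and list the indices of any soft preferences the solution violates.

content = (x=203, y=61, w=106, h=77)
violated soft preferences: 16, 17, 18

1. content.y = 61  [form.top = content.top]
2. content.h = 77  [form.h = content.h]
3. content.x = 203  [content.left = form.right + 7]
4. content.w = 106  [footer.left = content.right + 11]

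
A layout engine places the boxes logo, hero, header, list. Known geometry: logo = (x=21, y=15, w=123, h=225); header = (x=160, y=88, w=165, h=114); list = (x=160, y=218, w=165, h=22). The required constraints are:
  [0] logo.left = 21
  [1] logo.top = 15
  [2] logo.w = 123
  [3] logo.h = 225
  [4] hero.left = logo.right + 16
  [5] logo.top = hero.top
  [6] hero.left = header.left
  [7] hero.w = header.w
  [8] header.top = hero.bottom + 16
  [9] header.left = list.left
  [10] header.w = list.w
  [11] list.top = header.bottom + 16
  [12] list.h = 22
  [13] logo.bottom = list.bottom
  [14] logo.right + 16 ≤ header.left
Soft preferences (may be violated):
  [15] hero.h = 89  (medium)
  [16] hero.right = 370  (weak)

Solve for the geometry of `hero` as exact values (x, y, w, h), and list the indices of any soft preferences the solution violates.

1. hero.x = 160  [hero.left = logo.right + 16]
2. hero.y = 15  [logo.top = hero.top]
3. hero.w = 165  [hero.w = header.w]
4. hero.h = 57  [header.top = hero.bottom + 16]

hero = (x=160, y=15, w=165, h=57)
violated soft preferences: 15, 16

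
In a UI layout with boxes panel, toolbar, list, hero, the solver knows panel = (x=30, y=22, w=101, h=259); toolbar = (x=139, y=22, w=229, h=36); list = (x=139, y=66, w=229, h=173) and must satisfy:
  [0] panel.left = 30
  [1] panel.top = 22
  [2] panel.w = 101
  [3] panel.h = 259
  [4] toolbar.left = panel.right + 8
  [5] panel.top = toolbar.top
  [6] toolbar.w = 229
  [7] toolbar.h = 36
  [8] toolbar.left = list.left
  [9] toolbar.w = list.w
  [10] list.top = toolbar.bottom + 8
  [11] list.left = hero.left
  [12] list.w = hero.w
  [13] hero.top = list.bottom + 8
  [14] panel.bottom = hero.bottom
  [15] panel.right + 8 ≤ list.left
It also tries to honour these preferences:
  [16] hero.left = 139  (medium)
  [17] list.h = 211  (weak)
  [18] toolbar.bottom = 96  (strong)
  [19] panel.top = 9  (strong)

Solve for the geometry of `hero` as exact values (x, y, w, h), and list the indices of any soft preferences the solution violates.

hero = (x=139, y=247, w=229, h=34)
violated soft preferences: 17, 18, 19

1. hero.x = 139  [list.left = hero.left]
2. hero.w = 229  [list.w = hero.w]
3. hero.y = 247  [hero.top = list.bottom + 8]
4. hero.h = 34  [panel.bottom = hero.bottom]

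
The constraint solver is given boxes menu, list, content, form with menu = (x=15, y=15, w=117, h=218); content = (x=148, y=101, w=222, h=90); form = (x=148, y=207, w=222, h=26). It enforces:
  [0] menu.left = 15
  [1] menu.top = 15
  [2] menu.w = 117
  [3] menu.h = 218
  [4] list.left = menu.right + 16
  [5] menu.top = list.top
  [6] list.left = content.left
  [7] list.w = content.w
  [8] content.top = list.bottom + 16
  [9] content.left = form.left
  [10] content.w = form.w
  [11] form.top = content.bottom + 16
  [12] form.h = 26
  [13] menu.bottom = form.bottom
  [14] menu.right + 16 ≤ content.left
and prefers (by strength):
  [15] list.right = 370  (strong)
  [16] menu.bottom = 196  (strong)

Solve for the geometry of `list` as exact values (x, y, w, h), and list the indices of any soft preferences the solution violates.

1. list.x = 148  [list.left = menu.right + 16]
2. list.y = 15  [menu.top = list.top]
3. list.w = 222  [list.w = content.w]
4. list.h = 70  [content.top = list.bottom + 16]

list = (x=148, y=15, w=222, h=70)
violated soft preferences: 16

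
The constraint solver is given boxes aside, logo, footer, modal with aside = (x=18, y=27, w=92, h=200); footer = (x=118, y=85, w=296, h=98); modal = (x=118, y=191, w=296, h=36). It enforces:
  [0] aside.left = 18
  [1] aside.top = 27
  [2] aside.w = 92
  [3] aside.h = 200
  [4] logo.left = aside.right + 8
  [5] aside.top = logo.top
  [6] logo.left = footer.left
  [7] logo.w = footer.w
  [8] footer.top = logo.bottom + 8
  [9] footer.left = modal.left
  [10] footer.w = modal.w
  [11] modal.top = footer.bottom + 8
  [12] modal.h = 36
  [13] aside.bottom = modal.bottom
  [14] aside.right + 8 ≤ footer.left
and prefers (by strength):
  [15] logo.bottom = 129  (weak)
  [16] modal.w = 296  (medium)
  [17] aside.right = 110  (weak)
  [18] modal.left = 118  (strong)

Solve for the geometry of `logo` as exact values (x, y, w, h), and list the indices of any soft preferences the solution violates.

logo = (x=118, y=27, w=296, h=50)
violated soft preferences: 15

1. logo.x = 118  [logo.left = aside.right + 8]
2. logo.y = 27  [aside.top = logo.top]
3. logo.w = 296  [logo.w = footer.w]
4. logo.h = 50  [footer.top = logo.bottom + 8]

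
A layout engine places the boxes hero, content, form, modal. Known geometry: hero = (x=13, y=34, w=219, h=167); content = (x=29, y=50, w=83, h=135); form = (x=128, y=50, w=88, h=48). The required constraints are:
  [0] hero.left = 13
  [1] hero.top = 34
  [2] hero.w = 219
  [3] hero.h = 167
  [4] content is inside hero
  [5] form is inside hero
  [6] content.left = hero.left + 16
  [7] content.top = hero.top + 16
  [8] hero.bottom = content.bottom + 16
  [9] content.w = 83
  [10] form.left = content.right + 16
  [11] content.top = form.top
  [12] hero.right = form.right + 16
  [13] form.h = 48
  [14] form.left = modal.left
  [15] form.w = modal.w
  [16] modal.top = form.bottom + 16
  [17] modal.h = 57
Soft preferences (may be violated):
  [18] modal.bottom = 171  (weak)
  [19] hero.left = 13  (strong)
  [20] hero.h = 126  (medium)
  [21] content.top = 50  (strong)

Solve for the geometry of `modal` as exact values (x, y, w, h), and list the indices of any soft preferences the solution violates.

modal = (x=128, y=114, w=88, h=57)
violated soft preferences: 20

1. modal.x = 128  [form.left = modal.left]
2. modal.w = 88  [form.w = modal.w]
3. modal.y = 114  [modal.top = form.bottom + 16]
4. modal.h = 57  [modal.h = 57]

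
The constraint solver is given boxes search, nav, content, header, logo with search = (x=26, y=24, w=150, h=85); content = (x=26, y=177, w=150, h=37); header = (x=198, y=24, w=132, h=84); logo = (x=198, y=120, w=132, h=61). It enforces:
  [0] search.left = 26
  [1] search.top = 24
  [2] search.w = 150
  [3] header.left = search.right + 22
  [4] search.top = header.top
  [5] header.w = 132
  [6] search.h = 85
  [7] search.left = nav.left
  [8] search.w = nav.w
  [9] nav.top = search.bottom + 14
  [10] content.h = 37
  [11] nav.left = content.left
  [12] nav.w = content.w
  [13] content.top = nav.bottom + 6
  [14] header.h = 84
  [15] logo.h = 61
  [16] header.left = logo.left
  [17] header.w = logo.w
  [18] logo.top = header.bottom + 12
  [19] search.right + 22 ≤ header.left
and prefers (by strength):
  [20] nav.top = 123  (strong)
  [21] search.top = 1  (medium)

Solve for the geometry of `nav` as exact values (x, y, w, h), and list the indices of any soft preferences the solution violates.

nav = (x=26, y=123, w=150, h=48)
violated soft preferences: 21

1. nav.x = 26  [search.left = nav.left]
2. nav.w = 150  [search.w = nav.w]
3. nav.y = 123  [nav.top = search.bottom + 14]
4. nav.h = 48  [content.top = nav.bottom + 6]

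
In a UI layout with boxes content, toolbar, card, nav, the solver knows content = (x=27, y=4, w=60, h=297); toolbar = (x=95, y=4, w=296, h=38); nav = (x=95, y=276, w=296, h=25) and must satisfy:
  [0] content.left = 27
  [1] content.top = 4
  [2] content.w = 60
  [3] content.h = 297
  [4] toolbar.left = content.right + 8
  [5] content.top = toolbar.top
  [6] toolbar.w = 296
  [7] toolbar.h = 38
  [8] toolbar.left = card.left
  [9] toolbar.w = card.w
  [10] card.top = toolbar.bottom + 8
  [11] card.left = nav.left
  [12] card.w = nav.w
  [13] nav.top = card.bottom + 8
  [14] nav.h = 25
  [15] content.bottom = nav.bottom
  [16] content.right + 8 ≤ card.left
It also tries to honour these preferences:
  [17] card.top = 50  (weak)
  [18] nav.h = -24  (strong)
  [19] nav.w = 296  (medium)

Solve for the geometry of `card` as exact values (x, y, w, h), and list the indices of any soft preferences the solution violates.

1. card.x = 95  [toolbar.left = card.left]
2. card.w = 296  [toolbar.w = card.w]
3. card.y = 50  [card.top = toolbar.bottom + 8]
4. card.h = 218  [nav.top = card.bottom + 8]

card = (x=95, y=50, w=296, h=218)
violated soft preferences: 18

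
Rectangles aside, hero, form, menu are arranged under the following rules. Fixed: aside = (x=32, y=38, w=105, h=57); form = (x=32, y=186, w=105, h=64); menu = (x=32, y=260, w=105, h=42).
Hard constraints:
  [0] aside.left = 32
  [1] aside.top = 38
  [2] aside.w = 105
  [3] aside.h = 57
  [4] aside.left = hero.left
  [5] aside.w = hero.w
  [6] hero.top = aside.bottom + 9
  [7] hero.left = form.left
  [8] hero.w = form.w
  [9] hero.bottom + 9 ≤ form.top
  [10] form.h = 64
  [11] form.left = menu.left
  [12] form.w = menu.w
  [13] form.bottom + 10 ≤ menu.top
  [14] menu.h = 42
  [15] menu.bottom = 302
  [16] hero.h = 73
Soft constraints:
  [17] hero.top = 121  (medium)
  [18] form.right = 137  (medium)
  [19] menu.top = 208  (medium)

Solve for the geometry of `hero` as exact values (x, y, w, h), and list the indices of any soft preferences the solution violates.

1. hero.x = 32  [aside.left = hero.left]
2. hero.w = 105  [aside.w = hero.w]
3. hero.y = 104  [hero.top = aside.bottom + 9]
4. hero.h = 73  [hero.h = 73]

hero = (x=32, y=104, w=105, h=73)
violated soft preferences: 17, 19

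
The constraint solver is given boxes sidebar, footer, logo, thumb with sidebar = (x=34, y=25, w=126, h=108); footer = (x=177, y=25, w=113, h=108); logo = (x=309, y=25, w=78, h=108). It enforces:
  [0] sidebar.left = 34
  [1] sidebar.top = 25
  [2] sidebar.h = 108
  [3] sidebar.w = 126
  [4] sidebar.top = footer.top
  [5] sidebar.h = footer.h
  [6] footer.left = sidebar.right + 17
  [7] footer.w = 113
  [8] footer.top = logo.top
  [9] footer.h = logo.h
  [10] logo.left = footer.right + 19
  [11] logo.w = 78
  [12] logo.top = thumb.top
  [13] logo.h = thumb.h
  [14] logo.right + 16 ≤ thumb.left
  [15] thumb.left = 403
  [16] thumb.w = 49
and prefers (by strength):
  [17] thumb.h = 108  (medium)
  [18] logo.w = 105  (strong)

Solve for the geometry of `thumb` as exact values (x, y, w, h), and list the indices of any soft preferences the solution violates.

thumb = (x=403, y=25, w=49, h=108)
violated soft preferences: 18

1. thumb.y = 25  [logo.top = thumb.top]
2. thumb.h = 108  [logo.h = thumb.h]
3. thumb.x = 403  [thumb.left = 403]
4. thumb.w = 49  [thumb.w = 49]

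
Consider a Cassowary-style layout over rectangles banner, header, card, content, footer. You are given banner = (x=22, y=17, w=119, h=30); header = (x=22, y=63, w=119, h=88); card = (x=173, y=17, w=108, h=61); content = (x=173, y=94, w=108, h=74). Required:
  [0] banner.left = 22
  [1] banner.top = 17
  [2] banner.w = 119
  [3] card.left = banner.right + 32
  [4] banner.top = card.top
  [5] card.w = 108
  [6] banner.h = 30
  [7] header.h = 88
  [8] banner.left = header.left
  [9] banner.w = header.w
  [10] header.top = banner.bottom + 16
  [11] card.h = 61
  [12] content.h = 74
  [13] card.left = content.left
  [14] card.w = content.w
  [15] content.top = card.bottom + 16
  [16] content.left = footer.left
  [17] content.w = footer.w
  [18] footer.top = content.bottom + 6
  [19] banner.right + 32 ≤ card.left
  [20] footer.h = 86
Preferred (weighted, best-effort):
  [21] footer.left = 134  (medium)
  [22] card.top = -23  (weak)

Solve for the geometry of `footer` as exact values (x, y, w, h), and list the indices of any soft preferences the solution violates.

footer = (x=173, y=174, w=108, h=86)
violated soft preferences: 21, 22

1. footer.x = 173  [content.left = footer.left]
2. footer.w = 108  [content.w = footer.w]
3. footer.y = 174  [footer.top = content.bottom + 6]
4. footer.h = 86  [footer.h = 86]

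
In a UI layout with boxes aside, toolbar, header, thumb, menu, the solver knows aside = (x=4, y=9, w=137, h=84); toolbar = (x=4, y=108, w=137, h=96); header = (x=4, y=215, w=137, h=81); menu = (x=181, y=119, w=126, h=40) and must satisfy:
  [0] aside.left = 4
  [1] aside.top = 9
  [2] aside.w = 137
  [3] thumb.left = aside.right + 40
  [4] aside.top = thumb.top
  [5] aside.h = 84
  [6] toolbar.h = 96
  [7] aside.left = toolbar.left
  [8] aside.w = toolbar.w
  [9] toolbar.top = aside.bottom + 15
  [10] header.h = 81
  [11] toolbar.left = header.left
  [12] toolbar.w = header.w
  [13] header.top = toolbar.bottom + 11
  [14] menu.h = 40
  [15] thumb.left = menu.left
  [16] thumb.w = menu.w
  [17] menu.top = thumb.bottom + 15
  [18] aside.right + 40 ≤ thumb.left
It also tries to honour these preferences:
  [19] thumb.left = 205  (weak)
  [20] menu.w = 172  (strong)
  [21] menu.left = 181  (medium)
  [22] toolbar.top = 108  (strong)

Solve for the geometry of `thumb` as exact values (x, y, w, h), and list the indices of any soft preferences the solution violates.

thumb = (x=181, y=9, w=126, h=95)
violated soft preferences: 19, 20

1. thumb.x = 181  [thumb.left = aside.right + 40]
2. thumb.y = 9  [aside.top = thumb.top]
3. thumb.w = 126  [thumb.w = menu.w]
4. thumb.h = 95  [menu.top = thumb.bottom + 15]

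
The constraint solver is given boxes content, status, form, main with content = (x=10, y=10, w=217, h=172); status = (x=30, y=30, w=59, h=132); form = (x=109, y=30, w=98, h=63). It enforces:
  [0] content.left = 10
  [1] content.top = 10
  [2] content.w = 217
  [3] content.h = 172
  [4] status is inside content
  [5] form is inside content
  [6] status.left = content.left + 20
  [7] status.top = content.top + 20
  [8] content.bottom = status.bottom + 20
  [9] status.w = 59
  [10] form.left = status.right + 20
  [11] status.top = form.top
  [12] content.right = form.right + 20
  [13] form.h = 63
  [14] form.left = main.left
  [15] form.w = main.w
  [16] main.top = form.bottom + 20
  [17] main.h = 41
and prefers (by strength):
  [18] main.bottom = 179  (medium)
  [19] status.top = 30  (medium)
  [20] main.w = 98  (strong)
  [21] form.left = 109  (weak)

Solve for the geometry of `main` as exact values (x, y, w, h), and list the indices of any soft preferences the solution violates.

main = (x=109, y=113, w=98, h=41)
violated soft preferences: 18

1. main.x = 109  [form.left = main.left]
2. main.w = 98  [form.w = main.w]
3. main.y = 113  [main.top = form.bottom + 20]
4. main.h = 41  [main.h = 41]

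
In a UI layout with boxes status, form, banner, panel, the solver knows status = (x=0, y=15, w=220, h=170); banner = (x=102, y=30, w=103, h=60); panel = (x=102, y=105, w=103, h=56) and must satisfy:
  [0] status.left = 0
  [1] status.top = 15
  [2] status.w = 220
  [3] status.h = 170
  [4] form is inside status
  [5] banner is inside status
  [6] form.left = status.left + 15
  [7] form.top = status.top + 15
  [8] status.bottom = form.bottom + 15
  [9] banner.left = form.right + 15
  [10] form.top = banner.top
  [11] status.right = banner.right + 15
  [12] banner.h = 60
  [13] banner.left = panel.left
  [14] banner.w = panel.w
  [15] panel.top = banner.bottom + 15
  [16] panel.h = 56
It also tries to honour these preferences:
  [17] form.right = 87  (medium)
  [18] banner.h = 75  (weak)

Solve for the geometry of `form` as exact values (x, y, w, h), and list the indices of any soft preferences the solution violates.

1. form.x = 15  [form.left = status.left + 15]
2. form.y = 30  [form.top = status.top + 15]
3. form.h = 140  [status.bottom = form.bottom + 15]
4. form.w = 72  [banner.left = form.right + 15]

form = (x=15, y=30, w=72, h=140)
violated soft preferences: 18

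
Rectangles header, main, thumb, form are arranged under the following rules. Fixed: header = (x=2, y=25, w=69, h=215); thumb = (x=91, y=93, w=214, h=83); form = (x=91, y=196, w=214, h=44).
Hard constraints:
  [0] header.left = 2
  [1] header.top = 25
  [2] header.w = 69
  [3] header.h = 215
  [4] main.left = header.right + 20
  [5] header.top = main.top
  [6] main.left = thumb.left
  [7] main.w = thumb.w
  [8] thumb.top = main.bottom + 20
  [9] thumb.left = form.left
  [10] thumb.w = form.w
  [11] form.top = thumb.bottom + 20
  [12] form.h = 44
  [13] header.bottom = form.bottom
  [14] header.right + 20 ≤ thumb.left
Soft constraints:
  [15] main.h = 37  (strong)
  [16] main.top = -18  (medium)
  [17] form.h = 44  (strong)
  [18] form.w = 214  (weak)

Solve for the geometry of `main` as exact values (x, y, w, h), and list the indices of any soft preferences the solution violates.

main = (x=91, y=25, w=214, h=48)
violated soft preferences: 15, 16

1. main.x = 91  [main.left = header.right + 20]
2. main.y = 25  [header.top = main.top]
3. main.w = 214  [main.w = thumb.w]
4. main.h = 48  [thumb.top = main.bottom + 20]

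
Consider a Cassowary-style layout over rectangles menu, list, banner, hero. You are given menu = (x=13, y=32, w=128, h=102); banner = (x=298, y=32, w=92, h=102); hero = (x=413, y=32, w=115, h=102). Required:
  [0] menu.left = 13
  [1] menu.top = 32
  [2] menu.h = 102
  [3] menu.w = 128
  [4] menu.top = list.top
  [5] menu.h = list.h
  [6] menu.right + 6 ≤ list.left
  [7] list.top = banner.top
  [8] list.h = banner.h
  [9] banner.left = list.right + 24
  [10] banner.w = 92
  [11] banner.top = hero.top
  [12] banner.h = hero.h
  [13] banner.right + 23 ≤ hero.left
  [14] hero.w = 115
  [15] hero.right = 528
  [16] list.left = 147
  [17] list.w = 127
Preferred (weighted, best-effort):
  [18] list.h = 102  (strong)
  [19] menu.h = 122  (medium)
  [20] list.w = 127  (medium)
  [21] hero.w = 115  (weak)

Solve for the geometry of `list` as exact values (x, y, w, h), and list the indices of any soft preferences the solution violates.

1. list.y = 32  [menu.top = list.top]
2. list.h = 102  [menu.h = list.h]
3. list.x = 147  [list.left = 147]
4. list.w = 127  [list.w = 127]

list = (x=147, y=32, w=127, h=102)
violated soft preferences: 19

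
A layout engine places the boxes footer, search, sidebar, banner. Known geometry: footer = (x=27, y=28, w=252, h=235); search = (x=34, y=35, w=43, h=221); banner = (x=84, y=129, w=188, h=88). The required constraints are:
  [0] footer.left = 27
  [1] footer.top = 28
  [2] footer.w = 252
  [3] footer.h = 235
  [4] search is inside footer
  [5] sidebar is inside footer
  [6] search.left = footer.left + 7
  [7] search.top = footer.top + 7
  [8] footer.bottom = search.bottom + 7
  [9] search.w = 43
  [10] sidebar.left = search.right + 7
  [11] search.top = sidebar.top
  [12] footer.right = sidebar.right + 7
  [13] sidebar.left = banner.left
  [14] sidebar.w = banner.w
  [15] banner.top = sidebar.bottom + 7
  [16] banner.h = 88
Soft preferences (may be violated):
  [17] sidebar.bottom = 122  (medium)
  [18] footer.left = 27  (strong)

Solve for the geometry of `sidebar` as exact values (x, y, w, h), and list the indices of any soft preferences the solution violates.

sidebar = (x=84, y=35, w=188, h=87)
violated soft preferences: none

1. sidebar.x = 84  [sidebar.left = search.right + 7]
2. sidebar.y = 35  [search.top = sidebar.top]
3. sidebar.w = 188  [footer.right = sidebar.right + 7]
4. sidebar.h = 87  [banner.top = sidebar.bottom + 7]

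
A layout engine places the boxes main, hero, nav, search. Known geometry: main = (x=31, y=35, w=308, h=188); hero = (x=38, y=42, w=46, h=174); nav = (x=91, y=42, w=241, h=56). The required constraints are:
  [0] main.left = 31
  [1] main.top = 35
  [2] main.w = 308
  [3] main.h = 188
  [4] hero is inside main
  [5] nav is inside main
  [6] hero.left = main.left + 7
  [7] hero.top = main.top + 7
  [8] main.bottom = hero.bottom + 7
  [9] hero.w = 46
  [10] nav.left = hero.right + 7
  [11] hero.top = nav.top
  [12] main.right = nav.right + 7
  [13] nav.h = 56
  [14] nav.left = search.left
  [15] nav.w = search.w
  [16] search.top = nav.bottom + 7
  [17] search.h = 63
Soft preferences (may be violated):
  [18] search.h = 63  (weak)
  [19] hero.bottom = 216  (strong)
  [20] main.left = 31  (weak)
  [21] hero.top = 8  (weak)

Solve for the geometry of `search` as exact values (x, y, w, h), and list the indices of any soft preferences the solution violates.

search = (x=91, y=105, w=241, h=63)
violated soft preferences: 21

1. search.x = 91  [nav.left = search.left]
2. search.w = 241  [nav.w = search.w]
3. search.y = 105  [search.top = nav.bottom + 7]
4. search.h = 63  [search.h = 63]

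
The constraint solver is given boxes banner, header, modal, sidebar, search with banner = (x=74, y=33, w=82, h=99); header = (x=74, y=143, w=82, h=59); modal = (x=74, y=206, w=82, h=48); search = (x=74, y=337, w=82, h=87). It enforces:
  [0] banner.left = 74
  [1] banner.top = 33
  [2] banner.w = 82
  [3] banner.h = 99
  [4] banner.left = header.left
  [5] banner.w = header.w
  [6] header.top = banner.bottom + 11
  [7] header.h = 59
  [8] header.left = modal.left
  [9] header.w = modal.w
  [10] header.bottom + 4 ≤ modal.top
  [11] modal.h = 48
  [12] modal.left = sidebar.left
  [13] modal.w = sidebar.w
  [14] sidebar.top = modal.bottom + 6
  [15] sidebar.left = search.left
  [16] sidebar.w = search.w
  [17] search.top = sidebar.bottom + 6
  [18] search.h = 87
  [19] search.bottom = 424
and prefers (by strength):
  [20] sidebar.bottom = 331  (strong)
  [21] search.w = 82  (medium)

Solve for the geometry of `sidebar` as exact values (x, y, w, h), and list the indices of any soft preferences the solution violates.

1. sidebar.x = 74  [modal.left = sidebar.left]
2. sidebar.w = 82  [modal.w = sidebar.w]
3. sidebar.y = 260  [sidebar.top = modal.bottom + 6]
4. sidebar.h = 71  [search.top = sidebar.bottom + 6]

sidebar = (x=74, y=260, w=82, h=71)
violated soft preferences: none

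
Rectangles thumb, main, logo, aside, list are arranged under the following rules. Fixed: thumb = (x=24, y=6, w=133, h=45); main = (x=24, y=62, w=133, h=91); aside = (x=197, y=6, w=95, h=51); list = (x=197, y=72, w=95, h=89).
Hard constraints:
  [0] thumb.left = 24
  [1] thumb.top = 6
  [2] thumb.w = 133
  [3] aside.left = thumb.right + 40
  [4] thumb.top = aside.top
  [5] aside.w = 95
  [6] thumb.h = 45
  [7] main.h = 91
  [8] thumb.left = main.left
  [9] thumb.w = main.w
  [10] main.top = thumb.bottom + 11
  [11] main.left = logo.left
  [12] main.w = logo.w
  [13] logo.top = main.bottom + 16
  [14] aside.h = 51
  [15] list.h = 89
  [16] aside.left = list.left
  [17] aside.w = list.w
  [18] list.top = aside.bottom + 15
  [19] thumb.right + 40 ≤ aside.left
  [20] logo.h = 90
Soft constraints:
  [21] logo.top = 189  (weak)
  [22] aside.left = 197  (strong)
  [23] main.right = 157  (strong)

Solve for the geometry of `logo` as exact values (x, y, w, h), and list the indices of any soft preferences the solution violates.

1. logo.x = 24  [main.left = logo.left]
2. logo.w = 133  [main.w = logo.w]
3. logo.y = 169  [logo.top = main.bottom + 16]
4. logo.h = 90  [logo.h = 90]

logo = (x=24, y=169, w=133, h=90)
violated soft preferences: 21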